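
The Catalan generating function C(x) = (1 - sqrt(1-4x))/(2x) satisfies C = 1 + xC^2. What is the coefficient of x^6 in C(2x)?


Substituting x -> 2x scales the n-th coefficient by 2^n, so [x^6] C(2x) = 2^6 * C_6.
C_6 = C(2*6, 6)/(7) = 924/7 = 132.
So 2^6 * 132 = 64 * 132 = 8448.

8448


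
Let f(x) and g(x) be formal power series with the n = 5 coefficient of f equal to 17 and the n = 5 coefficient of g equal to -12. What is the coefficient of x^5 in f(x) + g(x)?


Addition of formal power series is termwise.
The coefficient of x^5 in f + g = 17 + -12
= 5

5


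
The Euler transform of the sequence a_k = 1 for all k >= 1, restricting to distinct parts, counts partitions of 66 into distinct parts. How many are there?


Partitions of 66 into distinct parts can be computed via generating function.
Product (1+x)(1+x^2)(1+x^3)...
The coefficient of x^66 = 20132

20132


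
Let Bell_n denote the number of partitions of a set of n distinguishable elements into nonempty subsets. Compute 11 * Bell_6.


Bell_6 can be computed from the Bell triangle or from Dobinski's identity Bell_n = (1/e) * sum_{k>=0} k^n / k!.
Computing Bell_6 = 203.
Then 11 * 203 = 2233.

2233


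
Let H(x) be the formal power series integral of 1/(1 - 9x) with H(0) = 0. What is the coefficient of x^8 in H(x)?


1/(1 - 9x) = sum_{k>=0} 9^k x^k. Integrating termwise with H(0) = 0:
H(x) = sum_{k>=0} 9^k x^(k+1) / (k+1) = sum_{m>=1} 9^(m-1) x^m / m.
For m = 8: 9^7/8 = 4782969/8 = 4782969/8.

4782969/8


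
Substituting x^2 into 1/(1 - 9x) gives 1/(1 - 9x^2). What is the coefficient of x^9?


Since 1/(1 - 9x^2) only has even powers of x,
the coefficient of x^9 (odd) is 0.

0


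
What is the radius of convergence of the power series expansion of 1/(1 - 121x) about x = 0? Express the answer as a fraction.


Expanding 1/(1 - 121x) = sum_{k>=0} 121^k x^k, the series converges when |121x| < 1, i.e., |x| < 1/121.
So the radius of convergence is 1/121 = 1/121.

1/121


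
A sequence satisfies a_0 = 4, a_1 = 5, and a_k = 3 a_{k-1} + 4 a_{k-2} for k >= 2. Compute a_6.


The characteristic equation is t^2 - 3 t - 4 = 0, with roots r_1 = 4 and r_2 = -1 (so c_1 = r_1 + r_2, c_2 = -r_1 r_2 as required).
One can use the closed form a_n = A r_1^n + B r_2^n, but direct iteration is more reliable:
a_0 = 4, a_1 = 5, a_2 = 31, a_3 = 113, a_4 = 463, a_5 = 1841, a_6 = 7375.
So a_6 = 7375.

7375


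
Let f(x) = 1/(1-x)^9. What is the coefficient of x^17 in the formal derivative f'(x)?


Differentiate: d/dx [ 1/(1-x)^r ] = r / (1-x)^(r+1).
Here r = 9, so f'(x) = 9 / (1-x)^10.
The expansion of 1/(1-x)^(r+1) has coefficient of x^n equal to C(n+r, r).
So the coefficient of x^17 in f'(x) is
9 * C(26, 9) = 9 * 3124550 = 28120950

28120950


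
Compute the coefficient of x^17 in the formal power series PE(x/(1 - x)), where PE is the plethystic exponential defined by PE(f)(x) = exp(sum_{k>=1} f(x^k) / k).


For f(x) = x/(1 - x) we have
sum_{k>=1} f(x^k) / k = sum_{k>=1} (1/k) * x^k / (1 - x^k) = sum_{k, m >= 1} x^(k m) / k,
which after exponentiating simplifies to
PE(x/(1 - x)) = prod_{k>=1} 1 / (1 - x^k).
This is the generating function for the partition function p(n), so the coefficient of x^17 is p(17).
Computing p(17) by dynamic programming over parts 1, 2, ..., 17: p(17) = 297.

297


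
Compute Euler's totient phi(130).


phi(n) counts integers in [1, n] coprime to n. Using the multiplicative formula phi(n) = n * prod_{p | n} (1 - 1/p):
130 = 2 * 5 * 13, so
phi(130) = 130 * (1 - 1/2) * (1 - 1/5) * (1 - 1/13) = 48.

48


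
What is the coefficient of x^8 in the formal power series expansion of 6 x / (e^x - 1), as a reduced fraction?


The exponential generating function for Bernoulli numbers is
x / (e^x - 1) = sum_{k>=0} B_k x^k / k!.
So the coefficient of x^8 in 6 x / (e^x - 1) is 6 B_8 / 8!.
Computing: B_8 = -1/30, 8! = 40320, giving
6 * -1/30 / 40320 = -1/201600.

-1/201600


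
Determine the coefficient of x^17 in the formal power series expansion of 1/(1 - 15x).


The geometric series identity gives 1/(1 - c x) = sum_{k>=0} c^k x^k, so the coefficient of x^k is c^k.
Here c = 15 and k = 17.
Computing: 15^17 = 98526125335693359375

98526125335693359375


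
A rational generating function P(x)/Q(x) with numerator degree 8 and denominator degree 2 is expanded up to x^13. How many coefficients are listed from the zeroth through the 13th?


Expanding up to x^13 gives the coefficients for x^0, x^1, ..., x^13.
That is 13 + 1 = 14 coefficients in total.

14


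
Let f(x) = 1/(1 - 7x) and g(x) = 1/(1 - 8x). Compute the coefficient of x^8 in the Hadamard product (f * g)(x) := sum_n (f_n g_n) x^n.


f has coefficients f_k = 7^k and g has coefficients g_k = 8^k, so the Hadamard product has coefficient (f*g)_k = 7^k * 8^k = 56^k.
For k = 8: 56^8 = 96717311574016.

96717311574016


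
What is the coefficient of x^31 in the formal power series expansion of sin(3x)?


The Maclaurin series is sin(t) = sum_{k>=0} (-1)^k t^(2k+1) / (2k+1)!, so substituting t = 3x, only odd powers of x are nonzero, with coefficient of x^(2k+1) equal to (-1)^k 3^(2k+1) / (2k+1)!.
Write 31 = 2*15 + 1, giving the coefficient (-1)^15 * 3^31 / 31! = -617673396283947/8222838654177922817725562880000000 = -129140163/1719191291889603051520000000.

-129140163/1719191291889603051520000000


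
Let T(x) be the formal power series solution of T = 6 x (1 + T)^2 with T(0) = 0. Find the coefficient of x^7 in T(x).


Apply the Lagrange inversion formula: if T = 6 x * phi(T) with phi(t) = (1 + t)^2, then [x^n] T = 6^n * (1/n) [t^(n-1)] phi(t)^n = 6^n * (1/n) [t^(n-1)] (1 + t)^(2n) = 6^n * (1/n) C(2n, n-1).
Using the identity C(2n, n-1) = C(2n, n) * n / (n+1), the unscaled factor equals C(2n, n) / (n+1) = C_n, the n-th Catalan number.
For n = 7: C_7 = C(14, 7) / 8 = 3432/8 = 429.
With the 6^7 = 279936 factor, the coefficient is 279936 * 429 = 120092544.

120092544


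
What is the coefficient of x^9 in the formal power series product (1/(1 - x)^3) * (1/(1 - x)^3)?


Combine the factors: (1/(1 - x)^3) * (1/(1 - x)^3) = 1/(1 - x)^6.
Then use 1/(1 - x)^r = sum_{k>=0} C(k + r - 1, r - 1) x^k with r = 6 and k = 9:
C(14, 5) = 2002.

2002


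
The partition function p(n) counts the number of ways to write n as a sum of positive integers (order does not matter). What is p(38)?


Using the generating function prod_{k>=1} 1/(1-x^k), we compute p(38).
By dynamic programming over parts 1 through 38:
p(38) = 26015

26015


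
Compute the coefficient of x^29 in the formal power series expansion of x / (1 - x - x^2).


Let f(x) = sum_{k>=0} a_k x^k. Multiplying f(x) * (1 - x - x^2) = x and matching coefficients gives a_0 = 0, a_1 = 1, and a_k = a_{k-1} + a_{k-2} for k >= 2. These are the Fibonacci numbers F_k.
Iterating from F_0 = 0, F_1 = 1:
F_0=0, F_1=1, F_2=1, F_3=2, F_4=3, F_5=5, F_6=8, F_7=13, F_8=21, F_9=34, ...
F_29 = 514229.

514229


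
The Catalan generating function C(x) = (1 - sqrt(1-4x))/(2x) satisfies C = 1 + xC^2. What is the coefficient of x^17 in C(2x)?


Substituting x -> 2x scales the n-th coefficient by 2^n, so [x^17] C(2x) = 2^17 * C_17.
C_17 = C(2*17, 17)/(18) = 2333606220/18 = 129644790.
So 2^17 * 129644790 = 131072 * 129644790 = 16992801914880.

16992801914880


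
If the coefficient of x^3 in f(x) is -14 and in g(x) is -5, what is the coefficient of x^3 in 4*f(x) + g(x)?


Scalar multiplication scales coefficients: 4 * -14 = -56.
Then add the g coefficient: -56 + -5
= -61

-61


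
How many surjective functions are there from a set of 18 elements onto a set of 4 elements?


By inclusion-exclusion on which target elements are missed, the number of surjections from an n-set onto a k-set is
surj(n, k) = sum_{j=0}^{k} (-1)^j C(k, j) (k - j)^n.
Equivalently surj(n, k) = k! * S(n, k), where S(n, k) is the Stirling number of the second kind.
For n = 18, k = 4:
S(18, 4) = 2798806985, so
surj = 4! * 2798806985 = 24 * 2798806985 = 67171367640.

67171367640


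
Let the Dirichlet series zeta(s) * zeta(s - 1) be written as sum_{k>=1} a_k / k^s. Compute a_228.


Convolution gives a_k = sum_{d | k} d * 1 = sum_{d | k} d = sigma(k), the sum of positive divisors of k.
For k = 228, the divisors are 1, 2, 3, 4, 6, 12, 19, 38, 57, 76, 114, 228, so
sigma(228) = 1 + 2 + 3 + 4 + 6 + 12 + 19 + 38 + 57 + 76 + 114 + 228 = 560.

560


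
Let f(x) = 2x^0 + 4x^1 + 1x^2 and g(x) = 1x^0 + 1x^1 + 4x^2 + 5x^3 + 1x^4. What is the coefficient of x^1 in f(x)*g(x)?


Cauchy product at x^1:
2*1 + 4*1
= 6

6


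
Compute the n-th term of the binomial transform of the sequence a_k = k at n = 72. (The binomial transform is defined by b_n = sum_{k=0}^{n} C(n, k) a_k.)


With a_k = k, b_n = sum_{k=0}^{n} C(n, k) k. Using k * C(n, k) = n * C(n-1, k-1) gives b_n = n * sum_{k>=1} C(n-1, k-1) = n * 2^(n-1).
For n = 72: 72 * 2^71 = 72 * 2361183241434822606848 = 170005193383307227693056.

170005193383307227693056


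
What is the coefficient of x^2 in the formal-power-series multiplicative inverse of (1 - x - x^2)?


Let the inverse be f(x) = sum_{k>=0} a_k x^k. From f(x) * (1 - x - x^2) = 1 and matching coefficients:
 x^0: a_0 = 1.
 x^1: a_1 - a_0 = 0, so a_1 = 1.
 x^k (k >= 2): a_k - a_{k-1} - a_{k-2} = 0, i.e. a_k = a_{k-1} + a_{k-2}.
This is the Fibonacci-type recurrence shifted so that a_0 = a_1 = 1.
Iterating: a_0=1, a_1=1, a_2=2
a_2 = 2.

2


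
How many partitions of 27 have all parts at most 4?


Using the generating function (1-x)^(-1)(1-x^2)^(-1)...(1-x^4)^(-1),
the coefficient of x^27 counts these restricted partitions.
Result = 225

225


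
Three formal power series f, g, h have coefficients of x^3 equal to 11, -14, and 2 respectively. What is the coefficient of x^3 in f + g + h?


Series addition is componentwise:
11 + -14 + 2
= -1

-1


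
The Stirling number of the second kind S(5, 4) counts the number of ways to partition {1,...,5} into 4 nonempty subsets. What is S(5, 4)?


Using the explicit formula S(n,k) = (1/k!) sum_{j=0}^{k} (-1)^(k-j) C(k,j) j^n:
S(5, 4) = 10
Equivalently, S(n,k) is n! times the coefficient of x^n in the EGF (e^x - 1)^k / k!.

10


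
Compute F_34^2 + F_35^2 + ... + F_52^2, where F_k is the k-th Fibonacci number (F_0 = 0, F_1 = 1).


There is a standard identity sum_{k=0}^{N} F_k^2 = F_N * F_{N+1} (proved inductively from the telescoping relation F_k^2 = F_k F_{k+1} - F_{k-1} F_k). Then
sum_{k=34}^{52} F_k^2 = F_52 F_53 - F_33 F_34.
Computing: F_52 = 32951280099, F_53 = 53316291173, F_33 = 3524578, F_34 = 5702887.
Sum = 32951280099 * 53316291173 - 3524578 * 5702887 = 1756840024181094209441.

1756840024181094209441


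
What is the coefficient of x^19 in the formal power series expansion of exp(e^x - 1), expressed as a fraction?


exp(e^x - 1) is the exponential generating function for the Bell numbers Bell_k: exp(e^x - 1) = sum_{k>=0} Bell_k x^k / k!.
So the coefficient of x^19 in exp(e^x - 1) is Bell_19 / 19!.
Computing: Bell_19 = 5832742205057 and 19! = 121645100408832000, giving
5832742205057/121645100408832000 = 5832742205057/121645100408832000.

5832742205057/121645100408832000


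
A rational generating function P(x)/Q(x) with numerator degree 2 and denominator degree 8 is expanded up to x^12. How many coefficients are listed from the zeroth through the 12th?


Expanding up to x^12 gives the coefficients for x^0, x^1, ..., x^12.
That is 12 + 1 = 13 coefficients in total.

13


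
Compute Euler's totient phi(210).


phi(n) counts integers in [1, n] coprime to n. Using the multiplicative formula phi(n) = n * prod_{p | n} (1 - 1/p):
210 = 2 * 3 * 5 * 7, so
phi(210) = 210 * (1 - 1/2) * (1 - 1/3) * (1 - 1/5) * (1 - 1/7) = 48.

48


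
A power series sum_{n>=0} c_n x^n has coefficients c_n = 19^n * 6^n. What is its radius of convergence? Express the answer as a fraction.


By the root test (Cauchy-Hadamard), the radius is R = 1 / limsup_n |c_n|^(1/n).
Here |c_n|^(1/n) = (19^n * 6^n)^(1/n) = 19 * 6 = 114 for all n.
So R = 1/114 = 1/114.

1/114


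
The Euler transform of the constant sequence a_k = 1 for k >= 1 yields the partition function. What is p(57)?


The Euler transform converts the sequence a_k = 1 into the number of integer partitions.
Using the recurrence or dynamic programming:
p(57) = 614154

614154


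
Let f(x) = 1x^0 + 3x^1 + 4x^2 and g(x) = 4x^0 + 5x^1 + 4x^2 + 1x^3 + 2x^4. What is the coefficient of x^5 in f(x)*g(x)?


Cauchy product at x^5:
3*2 + 4*1
= 10

10


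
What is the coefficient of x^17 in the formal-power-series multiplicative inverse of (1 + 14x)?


The inverse is 1/(1 + 14x). Apply the geometric identity 1/(1 - y) = sum_{k>=0} y^k with y = -14x:
1/(1 + 14x) = sum_{k>=0} (-14)^k x^k.
So the coefficient of x^17 is (-14)^17 = -30491346729331195904.

-30491346729331195904


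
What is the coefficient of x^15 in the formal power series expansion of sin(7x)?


The Maclaurin series is sin(t) = sum_{k>=0} (-1)^k t^(2k+1) / (2k+1)!, so substituting t = 7x, only odd powers of x are nonzero, with coefficient of x^(2k+1) equal to (-1)^k 7^(2k+1) / (2k+1)!.
Write 15 = 2*7 + 1, giving the coefficient (-1)^7 * 7^15 / 15! = -4747561509943/1307674368000 = -96889010407/26687232000.

-96889010407/26687232000


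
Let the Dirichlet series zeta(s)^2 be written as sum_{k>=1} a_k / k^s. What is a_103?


The Dirichlet convolution of the constant function 1 with itself gives (1 * 1)(k) = sum_{d | k} 1 = d(k), the number of positive divisors of k.
Since zeta(s) = sum_{k>=1} 1/k^s, we have zeta(s)^2 = sum_{k>=1} d(k)/k^s, so a_k = d(k).
For k = 103: the divisors are 1, 103.
Count = 2.

2


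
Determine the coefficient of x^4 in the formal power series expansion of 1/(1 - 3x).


The geometric series identity gives 1/(1 - c x) = sum_{k>=0} c^k x^k, so the coefficient of x^k is c^k.
Here c = 3 and k = 4.
Computing: 3^4 = 81

81


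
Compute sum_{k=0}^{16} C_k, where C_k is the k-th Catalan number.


C_0 through C_16: 1, 1, 2, 5, 14, 42, 132, 429, 1430, 4862, 16796, 58786, 208012, 742900, 2674440, 9694845, 35357670
Sum = 1 + 1 + 2 + 5 + 14 + 42 + 132 + 429 + 1430 + 4862 + 16796 + 58786 + 208012 + 742900 + 2674440 + 9694845 + 35357670
= 48760367

48760367


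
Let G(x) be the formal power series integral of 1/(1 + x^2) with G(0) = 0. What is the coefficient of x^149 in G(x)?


1/(1 + x^2) = sum_{j>=0} (-1)^j x^(2j). Integrating termwise with G(0) = 0:
G(x) = sum_{j>=0} (-1)^j x^(2j+1) / (2j+1) = arctan(x).
Only odd powers are nonzero. For x^149 write 149 = 2*74 + 1, giving
(-1)^74 / 149 = 1/149 = 1/149.

1/149


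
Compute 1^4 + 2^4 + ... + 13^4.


This power sum has a closed form given by Faulhaber's formula
sum_{k=1}^{m} k^p = (1 / (p + 1)) * sum_{j=0}^{p} C(p + 1, j) B_j m^(p + 1 - j),
but for small m direct computation is fastest:
1 + 16 + 81 + 256 + 625 + 1296 + 2401 + 4096 + 6561 + 10000 + 14641 + 20736 + 28561 = 89271.

89271


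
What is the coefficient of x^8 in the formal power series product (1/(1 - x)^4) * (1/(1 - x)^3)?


Combine the factors: (1/(1 - x)^4) * (1/(1 - x)^3) = 1/(1 - x)^7.
Then use 1/(1 - x)^r = sum_{k>=0} C(k + r - 1, r - 1) x^k with r = 7 and k = 8:
C(14, 6) = 3003.

3003


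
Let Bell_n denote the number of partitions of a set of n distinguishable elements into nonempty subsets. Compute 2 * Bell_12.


Bell_12 can be computed from the Bell triangle or from Dobinski's identity Bell_n = (1/e) * sum_{k>=0} k^n / k!.
Computing Bell_12 = 4213597.
Then 2 * 4213597 = 8427194.

8427194


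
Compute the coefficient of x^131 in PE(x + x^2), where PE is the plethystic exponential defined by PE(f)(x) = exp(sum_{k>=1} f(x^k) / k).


With f(x) = x + x^2, the exponent is sum_{k>=1} (x^k + x^(2k)) / k = -ln(1 - x) - ln(1 - x^2). Exponentiating:
PE(x + x^2) = 1 / ((1 - x)(1 - x^2)).
This is the generating function for partitions of n into parts of size 1 or 2. The number of 2's can be any j in 0..65, and the rest are 1's, so
[x^131] = floor(131/2) + 1 = 66.

66


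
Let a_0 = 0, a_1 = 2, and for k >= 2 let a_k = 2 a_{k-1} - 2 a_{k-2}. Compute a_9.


Iterating the recurrence forward:
a_0 = 0
a_1 = 2
a_2 = 2*2 - 2*0 = 4
a_3 = 2*4 - 2*2 = 4
a_4 = 2*4 - 2*4 = 0
a_5 = 2*0 - 2*4 = -8
a_6 = 2*-8 - 2*0 = -16
a_7 = 2*-16 - 2*-8 = -16
a_8 = 2*-16 - 2*-16 = 0
a_9 = 2*0 - 2*-16 = 32
So a_9 = 32.

32


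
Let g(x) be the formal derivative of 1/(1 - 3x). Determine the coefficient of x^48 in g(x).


Differentiate termwise: d/dx sum_{k>=0} 3^k x^k = sum_{k>=1} k 3^k x^(k-1) = sum_{j>=0} (j+1) 3^(j+1) x^j.
Equivalently, d/dx [1/(1 - 3x)] = 3/(1 - 3x)^2.
For j = 48: 49 * 3^49 = 49 * 239299329230617529590083 = 11725667132300258949914067.

11725667132300258949914067


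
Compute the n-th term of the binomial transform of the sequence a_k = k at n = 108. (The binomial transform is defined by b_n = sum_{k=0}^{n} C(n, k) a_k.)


With a_k = k, b_n = sum_{k=0}^{n} C(n, k) k. Using k * C(n, k) = n * C(n-1, k-1) gives b_n = n * sum_{k>=1} C(n-1, k-1) = n * 2^(n-1).
For n = 108: 108 * 2^107 = 108 * 162259276829213363391578010288128 = 17524001897555043246290425111117824.

17524001897555043246290425111117824


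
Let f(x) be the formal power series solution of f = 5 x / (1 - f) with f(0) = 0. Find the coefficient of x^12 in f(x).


Apply Lagrange inversion: f = 5 x * phi(f) with phi(t) = 1/(1 - t), so
[x^n] f = 5^n * (1/n) [t^(n-1)] phi(t)^n = 5^n * (1/n) [t^(n-1)] (1 - t)^(-n) = 5^n * (1/n) C(2n - 2, n - 1) = 5^n * C_{n-1}.
For n = 12: C_11 = C(22, 11) / 12 = 705432/12 = 58786.
With the 5^12 = 244140625 factor, the coefficient is 244140625 * 58786 = 14352050781250.

14352050781250


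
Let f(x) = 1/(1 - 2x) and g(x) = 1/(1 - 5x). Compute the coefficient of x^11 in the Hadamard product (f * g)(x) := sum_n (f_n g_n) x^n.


f has coefficients f_k = 2^k and g has coefficients g_k = 5^k, so the Hadamard product has coefficient (f*g)_k = 2^k * 5^k = 10^k.
For k = 11: 10^11 = 100000000000.

100000000000


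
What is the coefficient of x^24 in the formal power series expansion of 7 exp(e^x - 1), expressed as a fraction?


exp(e^x - 1) is the exponential generating function for the Bell numbers Bell_k: exp(e^x - 1) = sum_{k>=0} Bell_k x^k / k!.
So the coefficient of x^24 in 7 exp(e^x - 1) is 7 Bell_24 / 24!.
Computing: Bell_24 = 445958869294805289 and 24! = 620448401733239439360000, giving
7 * 445958869294805289/620448401733239439360000 = 148652956431601763/29545161987297116160000.

148652956431601763/29545161987297116160000


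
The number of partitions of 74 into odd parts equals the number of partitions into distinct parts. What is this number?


Computing partitions of 74 into odd parts (1, 3, 5, ...):
Using the generating function prod_{k>=0} 1/(1-x^(2k+1)),
the count is 44046

44046


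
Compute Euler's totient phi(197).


phi(n) counts integers in [1, n] coprime to n. Using the multiplicative formula phi(n) = n * prod_{p | n} (1 - 1/p):
197 = 197, so
phi(197) = 197 * (1 - 1/197) = 196.

196


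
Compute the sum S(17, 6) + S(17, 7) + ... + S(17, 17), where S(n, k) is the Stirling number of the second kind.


By definition, S(n, k) counts partitions of an n-set into exactly k nonempty blocks.
Computing row n = 17 for k = 6..17:
S(17, k): 17505749898, 25708104786, 20415995028, 9528822303, 2758334150, 512060978, 62022324, 4910178, 249900, 7820, 136, 1
Sum = 76496257502.

76496257502


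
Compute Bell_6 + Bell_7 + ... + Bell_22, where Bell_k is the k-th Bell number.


Recall Bell_k counts set partitions of a k-set (with Bell_0 = 1 by convention).
Bell_6 through Bell_22: 203, 877, 4140, 21147, 115975, 678570, 4213597, 27644437, 190899322, 1382958545, 10480142147, 82864869804, 682076806159, 5832742205057, 51724158235372, 474869816156751, 4506715738447323
Sum = 203 + 877 + 4140 + 21147 + 115975 + 678570 + 4213597 + 27644437 + 190899322 + 1382958545 + 10480142147 + 82864869804 + 682076806159 + 5832742205057 + 51724158235372 + 474869816156751 + 4506715738447323 = 5039919483399426.

5039919483399426


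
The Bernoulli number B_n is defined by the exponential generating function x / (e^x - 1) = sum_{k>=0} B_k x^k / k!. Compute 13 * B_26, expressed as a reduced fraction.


Bernoulli numbers can also be computed recursively via B_0 = 1 and sum_{j=0}^{m} C(m+1, j) B_j = 0 for m >= 1. Odd-index Bernoulli numbers vanish for k >= 3.
Computing B_26 = 8553103/6, so 13 * B_26 = 13 * 8553103/6 = 111190339/6.

111190339/6


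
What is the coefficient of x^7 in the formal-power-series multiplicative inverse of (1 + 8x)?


The inverse is 1/(1 + 8x). Apply the geometric identity 1/(1 - y) = sum_{k>=0} y^k with y = -8x:
1/(1 + 8x) = sum_{k>=0} (-8)^k x^k.
So the coefficient of x^7 is (-8)^7 = -2097152.

-2097152


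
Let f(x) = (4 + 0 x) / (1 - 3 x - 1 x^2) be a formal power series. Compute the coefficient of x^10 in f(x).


Write f(x) = sum_{k>=0} a_k x^k. Multiplying both sides by 1 - 3 x - 1 x^2 gives
(1 - 3 x - 1 x^2) sum_{k>=0} a_k x^k = 4 + 0 x.
Matching coefficients:
 x^0: a_0 = 4
 x^1: a_1 - 3 a_0 = 0  =>  a_1 = 3*4 + 0 = 12
 x^k (k >= 2): a_k = 3 a_{k-1} + 1 a_{k-2}.
Iterating: a_2 = 40, a_3 = 132, a_4 = 436, a_5 = 1440, a_6 = 4756, a_7 = 15708, a_8 = 51880, a_9 = 171348, a_10 = 565924.
So the coefficient of x^10 is 565924.

565924


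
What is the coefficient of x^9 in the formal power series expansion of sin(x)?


The Maclaurin series is sin(t) = sum_{k>=0} (-1)^k t^(2k+1) / (2k+1)!, so substituting t = x, only odd powers of x are nonzero, with coefficient of x^(2k+1) equal to (-1)^k / (2k+1)!.
Write 9 = 2*4 + 1, giving the coefficient (-1)^4 / 9! = 1/362880 = 1/362880.

1/362880


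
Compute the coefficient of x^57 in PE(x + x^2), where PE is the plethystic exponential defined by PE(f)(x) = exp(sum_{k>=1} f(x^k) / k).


With f(x) = x + x^2, the exponent is sum_{k>=1} (x^k + x^(2k)) / k = -ln(1 - x) - ln(1 - x^2). Exponentiating:
PE(x + x^2) = 1 / ((1 - x)(1 - x^2)).
This is the generating function for partitions of n into parts of size 1 or 2. The number of 2's can be any j in 0..28, and the rest are 1's, so
[x^57] = floor(57/2) + 1 = 29.

29


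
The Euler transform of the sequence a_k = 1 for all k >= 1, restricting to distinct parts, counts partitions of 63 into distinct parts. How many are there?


Partitions of 63 into distinct parts can be computed via generating function.
Product (1+x)(1+x^2)(1+x^3)...
The coefficient of x^63 = 14848

14848


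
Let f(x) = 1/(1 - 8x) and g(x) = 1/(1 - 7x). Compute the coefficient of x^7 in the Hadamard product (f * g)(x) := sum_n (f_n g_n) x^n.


f has coefficients f_k = 8^k and g has coefficients g_k = 7^k, so the Hadamard product has coefficient (f*g)_k = 8^k * 7^k = 56^k.
For k = 7: 56^7 = 1727094849536.

1727094849536


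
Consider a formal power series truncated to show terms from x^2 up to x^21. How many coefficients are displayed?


From x^2 to x^21 inclusive, the count is 21 - 2 + 1 = 20.

20


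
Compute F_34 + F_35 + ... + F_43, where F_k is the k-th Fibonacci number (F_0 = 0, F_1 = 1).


Use the identity sum_{k=0}^{N} F_k = F_{N+2} - 1 (which follows from F_{k+2} - F_{k+1} = F_k). Then
sum_{k=34}^{43} F_k = (F_{45} - 1) - (F_{35} - 1) = F_{45} - F_{35}.
Computing: F_{45} = 1134903170, F_{35} = 9227465, so
Sum = 1134903170 - 9227465 = 1125675705.

1125675705


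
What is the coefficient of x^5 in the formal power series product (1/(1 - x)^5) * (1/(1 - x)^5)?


Combine the factors: (1/(1 - x)^5) * (1/(1 - x)^5) = 1/(1 - x)^10.
Then use 1/(1 - x)^r = sum_{k>=0} C(k + r - 1, r - 1) x^k with r = 10 and k = 5:
C(14, 9) = 2002.

2002


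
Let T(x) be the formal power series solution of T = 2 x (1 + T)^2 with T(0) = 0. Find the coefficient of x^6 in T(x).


Apply the Lagrange inversion formula: if T = 2 x * phi(T) with phi(t) = (1 + t)^2, then [x^n] T = 2^n * (1/n) [t^(n-1)] phi(t)^n = 2^n * (1/n) [t^(n-1)] (1 + t)^(2n) = 2^n * (1/n) C(2n, n-1).
Using the identity C(2n, n-1) = C(2n, n) * n / (n+1), the unscaled factor equals C(2n, n) / (n+1) = C_n, the n-th Catalan number.
For n = 6: C_6 = C(12, 6) / 7 = 924/7 = 132.
With the 2^6 = 64 factor, the coefficient is 64 * 132 = 8448.

8448


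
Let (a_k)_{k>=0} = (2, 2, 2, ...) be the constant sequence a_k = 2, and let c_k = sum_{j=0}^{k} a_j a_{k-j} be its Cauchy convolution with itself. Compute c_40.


Since a_j = 2 for all j >= 0, the convolution sum becomes
c_k = sum_{j=0}^{k} 2 * 2 = 4 * (k + 1).
Equivalently, the generating function of (a_k) is 2/(1 - x) and its square is 4/(1 - x)^2 = sum_{k>=0} 4(k + 1) x^k.
For k = 40: 4 * 41 = 164.

164


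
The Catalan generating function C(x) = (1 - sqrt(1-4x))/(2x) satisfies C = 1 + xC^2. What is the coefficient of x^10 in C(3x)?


Substituting x -> 3x scales the n-th coefficient by 3^n, so [x^10] C(3x) = 3^10 * C_10.
C_10 = C(2*10, 10)/(11) = 184756/11 = 16796.
So 3^10 * 16796 = 59049 * 16796 = 991787004.

991787004


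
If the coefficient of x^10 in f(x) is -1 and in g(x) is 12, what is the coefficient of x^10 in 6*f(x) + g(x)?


Scalar multiplication scales coefficients: 6 * -1 = -6.
Then add the g coefficient: -6 + 12
= 6

6


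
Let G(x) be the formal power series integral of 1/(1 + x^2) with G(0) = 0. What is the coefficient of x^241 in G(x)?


1/(1 + x^2) = sum_{j>=0} (-1)^j x^(2j). Integrating termwise with G(0) = 0:
G(x) = sum_{j>=0} (-1)^j x^(2j+1) / (2j+1) = arctan(x).
Only odd powers are nonzero. For x^241 write 241 = 2*120 + 1, giving
(-1)^120 / 241 = 1/241 = 1/241.

1/241


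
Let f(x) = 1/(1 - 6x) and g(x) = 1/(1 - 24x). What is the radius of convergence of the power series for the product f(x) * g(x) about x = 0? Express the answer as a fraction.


The radius of 1/(1 - 6x) is 1/6 (nearest singularity at x = 1/6), and the radius of 1/(1 - 24x) is 1/24.
The product f(x)*g(x) = 1/((1 - 6x)(1 - 24x)) has singularities at both 1/6 and 1/24, so its radius of convergence is the distance to the nearest one:
min(1/6, 1/24) = 1/24.

1/24


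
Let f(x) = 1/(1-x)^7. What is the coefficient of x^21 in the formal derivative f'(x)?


Differentiate: d/dx [ 1/(1-x)^r ] = r / (1-x)^(r+1).
Here r = 7, so f'(x) = 7 / (1-x)^8.
The expansion of 1/(1-x)^(r+1) has coefficient of x^n equal to C(n+r, r).
So the coefficient of x^21 in f'(x) is
7 * C(28, 7) = 7 * 1184040 = 8288280

8288280


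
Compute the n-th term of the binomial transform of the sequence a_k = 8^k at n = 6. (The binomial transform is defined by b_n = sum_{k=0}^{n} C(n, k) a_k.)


With a_k = 8^k, b_n = sum_{k=0}^{n} C(n, k) 8^k = (1 + 8)^n by the binomial theorem.
For n = 6: (1 + 8)^6 = 9^6 = 531441.

531441


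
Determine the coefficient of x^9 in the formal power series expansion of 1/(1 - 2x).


The geometric series identity gives 1/(1 - c x) = sum_{k>=0} c^k x^k, so the coefficient of x^k is c^k.
Here c = 2 and k = 9.
Computing: 2^9 = 512

512


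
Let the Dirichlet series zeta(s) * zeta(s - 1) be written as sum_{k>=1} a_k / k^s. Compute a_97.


Convolution gives a_k = sum_{d | k} d * 1 = sum_{d | k} d = sigma(k), the sum of positive divisors of k.
For k = 97, the divisors are 1, 97, so
sigma(97) = 1 + 97 = 98.

98


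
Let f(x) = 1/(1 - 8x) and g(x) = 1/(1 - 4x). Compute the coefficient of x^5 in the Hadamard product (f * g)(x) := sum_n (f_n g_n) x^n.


f has coefficients f_k = 8^k and g has coefficients g_k = 4^k, so the Hadamard product has coefficient (f*g)_k = 8^k * 4^k = 32^k.
For k = 5: 32^5 = 33554432.

33554432


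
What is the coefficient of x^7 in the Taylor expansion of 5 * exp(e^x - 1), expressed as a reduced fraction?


exp(e^x - 1) = sum_{k>=0} Bell_k x^k / k!, where Bell_k is the k-th Bell number.
So the coefficient of x^7 is 5 * Bell_7 / 7!.
Computing: Bell_7 = 877 and 7! = 5040, giving
5 * 877/5040 = 877/1008.

877/1008


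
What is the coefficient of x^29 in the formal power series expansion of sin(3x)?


The Maclaurin series is sin(t) = sum_{k>=0} (-1)^k t^(2k+1) / (2k+1)!, so substituting t = 3x, only odd powers of x are nonzero, with coefficient of x^(2k+1) equal to (-1)^k 3^(2k+1) / (2k+1)!.
Write 29 = 2*14 + 1, giving the coefficient (-1)^14 * 3^29 / 29! = 68630377364883/8841761993739701954543616000000 = 43046721/5545778360934203392000000.

43046721/5545778360934203392000000


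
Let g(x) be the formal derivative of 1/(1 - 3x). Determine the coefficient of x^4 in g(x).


Differentiate termwise: d/dx sum_{k>=0} 3^k x^k = sum_{k>=1} k 3^k x^(k-1) = sum_{j>=0} (j+1) 3^(j+1) x^j.
Equivalently, d/dx [1/(1 - 3x)] = 3/(1 - 3x)^2.
For j = 4: 5 * 3^5 = 5 * 243 = 1215.

1215


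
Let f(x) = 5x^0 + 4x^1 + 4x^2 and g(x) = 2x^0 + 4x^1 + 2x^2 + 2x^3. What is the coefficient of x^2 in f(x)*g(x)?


Cauchy product at x^2:
5*2 + 4*4 + 4*2
= 34

34


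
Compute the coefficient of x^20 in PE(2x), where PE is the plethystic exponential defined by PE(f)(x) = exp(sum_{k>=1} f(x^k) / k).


With f(x) = 2x, the exponent is sum_{k>=1} 2 x^k / k = 2 * (-ln(1 - x)). Exponentiating:
PE(2x) = exp(-2 ln(1 - x)) = 1/(1 - x)^2.
By the negative binomial expansion, [x^n] 1/(1 - x)^2 = C(n + 1, 1).
For n = 20: C(21, 1) = 21.

21


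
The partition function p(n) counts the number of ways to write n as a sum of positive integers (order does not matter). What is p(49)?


Using the generating function prod_{k>=1} 1/(1-x^k), we compute p(49).
By dynamic programming over parts 1 through 49:
p(49) = 173525

173525


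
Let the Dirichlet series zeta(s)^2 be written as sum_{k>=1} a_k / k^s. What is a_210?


The Dirichlet convolution of the constant function 1 with itself gives (1 * 1)(k) = sum_{d | k} 1 = d(k), the number of positive divisors of k.
Since zeta(s) = sum_{k>=1} 1/k^s, we have zeta(s)^2 = sum_{k>=1} d(k)/k^s, so a_k = d(k).
For k = 210: the divisors are 1, 2, 3, 5, 6, 7, 10, 14, 15, 21, 30, 35, 42, 70, 105, 210.
Count = 16.

16


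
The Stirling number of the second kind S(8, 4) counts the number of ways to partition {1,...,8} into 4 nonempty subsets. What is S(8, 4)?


Using the explicit formula S(n,k) = (1/k!) sum_{j=0}^{k} (-1)^(k-j) C(k,j) j^n:
S(8, 4) = 1701
Equivalently, S(n,k) is n! times the coefficient of x^n in the EGF (e^x - 1)^k / k!.

1701


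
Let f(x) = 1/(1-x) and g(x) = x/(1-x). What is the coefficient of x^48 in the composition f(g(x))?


First simplify the composition: f(g(x)) = 1/(1 - x/(1-x)) = (1-x)/((1-x) - x) = (1-x)/(1-2x).
Now extract the coefficient. Write (1-x)/(1-2x) = 1/(1-2x) - x/(1-2x).
The coefficient of x^n in 1/(1-2x) is 2^n, and in x/(1-2x) is 2^(n-1) (for n >= 1).
So the coefficient of x^48 is 2^48 - 2^47 = 281474976710656 - 140737488355328 = 140737488355328.

140737488355328


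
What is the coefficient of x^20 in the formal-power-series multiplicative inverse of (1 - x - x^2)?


Let the inverse be f(x) = sum_{k>=0} a_k x^k. From f(x) * (1 - x - x^2) = 1 and matching coefficients:
 x^0: a_0 = 1.
 x^1: a_1 - a_0 = 0, so a_1 = 1.
 x^k (k >= 2): a_k - a_{k-1} - a_{k-2} = 0, i.e. a_k = a_{k-1} + a_{k-2}.
This is the Fibonacci-type recurrence shifted so that a_0 = a_1 = 1.
Iterating: a_0=1, a_1=1, a_2=2, a_3=3, a_4=5, a_5=8, a_6=13, a_7=21, a_8=34, a_9=55, ...
a_20 = 10946.

10946


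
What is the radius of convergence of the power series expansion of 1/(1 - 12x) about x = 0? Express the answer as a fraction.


Expanding 1/(1 - 12x) = sum_{k>=0} 12^k x^k, the series converges when |12x| < 1, i.e., |x| < 1/12.
So the radius of convergence is 1/12 = 1/12.

1/12


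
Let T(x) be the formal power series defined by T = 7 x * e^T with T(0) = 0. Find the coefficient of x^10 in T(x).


Apply the Lagrange inversion formula: if T = 7 x * phi(T) with phi(t) = e^t, then
[x^n] T = 7^n * (1/n) [t^(n-1)] phi(t)^n = 7^n * (1/n) [t^(n-1)] e^(n t) = 7^n * (1/n) * n^(n-1) / (n-1)! = 7^n * n^(n-1) / n!.
When c = 1 this is the Cayley count of rooted labeled trees on n vertices, divided by n!.
For n = 10: 7^10 * 10^9 / 10! = 282475249 * 1000000000/3628800 = 6305251093750/81.

6305251093750/81


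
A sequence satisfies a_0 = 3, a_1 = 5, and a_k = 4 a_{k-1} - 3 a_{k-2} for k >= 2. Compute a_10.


The characteristic equation is t^2 - 4 t + 3 = 0, with roots r_1 = 3 and r_2 = 1 (so c_1 = r_1 + r_2, c_2 = -r_1 r_2 as required).
One can use the closed form a_n = A r_1^n + B r_2^n, but direct iteration is more reliable:
a_0 = 3, a_1 = 5, a_2 = 11, a_3 = 29, a_4 = 83, a_5 = 245, a_6 = 731, a_7 = 2189, a_8 = 6563, a_9 = 19685, a_10 = 59051.
So a_10 = 59051.

59051


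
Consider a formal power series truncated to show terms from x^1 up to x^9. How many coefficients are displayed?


From x^1 to x^9 inclusive, the count is 9 - 1 + 1 = 9.

9


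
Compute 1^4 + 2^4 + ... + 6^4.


This power sum has a closed form given by Faulhaber's formula
sum_{k=1}^{m} k^p = (1 / (p + 1)) * sum_{j=0}^{p} C(p + 1, j) B_j m^(p + 1 - j),
but for small m direct computation is fastest:
1 + 16 + 81 + 256 + 625 + 1296 = 2275.

2275


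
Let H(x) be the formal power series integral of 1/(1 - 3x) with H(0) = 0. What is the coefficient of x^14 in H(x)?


1/(1 - 3x) = sum_{k>=0} 3^k x^k. Integrating termwise with H(0) = 0:
H(x) = sum_{k>=0} 3^k x^(k+1) / (k+1) = sum_{m>=1} 3^(m-1) x^m / m.
For m = 14: 3^13/14 = 1594323/14 = 1594323/14.

1594323/14


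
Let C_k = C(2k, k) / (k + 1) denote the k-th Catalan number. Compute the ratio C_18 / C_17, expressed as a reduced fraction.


Using C_k = (2k)! / (k! (k+1)!), the ratio C_{k+1}/C_k simplifies to
C_{k+1}/C_k = [(2k+2)! / ((k+1)! (k+2)!)] * [k! (k+1)! / (2k)!]
 = (2k+2)(2k+1) / ((k+1)(k+2)) = 2(2k+1) / (k+2).
For k = 17: 2(2*17 + 1) / (17 + 2) = 70/19 = 70/19.

70/19


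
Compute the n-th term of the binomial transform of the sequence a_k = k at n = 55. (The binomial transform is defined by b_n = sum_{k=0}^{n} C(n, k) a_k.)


With a_k = k, b_n = sum_{k=0}^{n} C(n, k) k. Using k * C(n, k) = n * C(n-1, k-1) gives b_n = n * sum_{k>=1} C(n-1, k-1) = n * 2^(n-1).
For n = 55: 55 * 2^54 = 55 * 18014398509481984 = 990791918021509120.

990791918021509120


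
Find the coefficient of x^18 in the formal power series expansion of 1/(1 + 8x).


Write 1/(1 + c x) = 1/(1 - (-c) x) and apply the geometric-series identity
1/(1 - y) = sum_{k>=0} y^k to get 1/(1 + c x) = sum_{k>=0} (-c)^k x^k.
So the coefficient of x^k is (-c)^k = (-1)^k * c^k.
Here c = 8 and k = 18:
(-8)^18 = 1 * 18014398509481984 = 18014398509481984

18014398509481984


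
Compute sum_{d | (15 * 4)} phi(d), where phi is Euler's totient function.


First, 15 * 4 = 60. One classical identity is sum_{d | n} phi(d) = n (each k in [1, n] has a unique gcd with n, and among the k's with gcd(k, n) = n/d there are phi(d) of them). So the sum equals 60. We also verify directly:
Divisors of 60: 1, 2, 3, 4, 5, 6, 10, 12, 15, 20, 30, 60.
phi values: 1, 1, 2, 2, 4, 2, 4, 4, 8, 8, 8, 16.
Sum = 60.

60


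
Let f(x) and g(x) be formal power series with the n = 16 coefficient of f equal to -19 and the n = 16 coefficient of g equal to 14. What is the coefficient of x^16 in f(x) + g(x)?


Addition of formal power series is termwise.
The coefficient of x^16 in f + g = -19 + 14
= -5

-5


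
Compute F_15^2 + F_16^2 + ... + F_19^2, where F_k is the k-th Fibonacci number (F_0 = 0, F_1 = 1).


There is a standard identity sum_{k=0}^{N} F_k^2 = F_N * F_{N+1} (proved inductively from the telescoping relation F_k^2 = F_k F_{k+1} - F_{k-1} F_k). Then
sum_{k=15}^{19} F_k^2 = F_19 F_20 - F_14 F_15.
Computing: F_19 = 4181, F_20 = 6765, F_14 = 377, F_15 = 610.
Sum = 4181 * 6765 - 377 * 610 = 28054495.

28054495


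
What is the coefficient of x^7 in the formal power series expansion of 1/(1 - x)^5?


The expansion 1/(1 - x)^r = sum_{k>=0} C(k + r - 1, r - 1) x^k follows from the multiset / negative-binomial theorem (or from repeated differentiation of the geometric series).
For r = 5 and k = 7:
C(11, 4) = 39916800 / (24 * 5040) = 330.

330


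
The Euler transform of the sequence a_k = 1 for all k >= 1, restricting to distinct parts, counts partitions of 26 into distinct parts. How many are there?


Partitions of 26 into distinct parts can be computed via generating function.
Product (1+x)(1+x^2)(1+x^3)...
The coefficient of x^26 = 165

165


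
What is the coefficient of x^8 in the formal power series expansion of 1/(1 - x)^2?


The expansion 1/(1 - x)^r = sum_{k>=0} C(k + r - 1, r - 1) x^k follows from the multiset / negative-binomial theorem (or from repeated differentiation of the geometric series).
For r = 2 and k = 8:
C(9, 1) = 362880 / (1 * 40320) = 9.

9


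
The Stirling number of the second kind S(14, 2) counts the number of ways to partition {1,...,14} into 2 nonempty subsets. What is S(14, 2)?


Using the explicit formula S(n,k) = (1/k!) sum_{j=0}^{k} (-1)^(k-j) C(k,j) j^n:
S(14, 2) = 8191
Equivalently, S(n,k) is n! times the coefficient of x^n in the EGF (e^x - 1)^k / k!.

8191


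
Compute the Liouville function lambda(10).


The Liouville function is lambda(k) = (-1)^Omega(k), where Omega(k) counts the prime factors of k with multiplicity.
Factoring: 10 = 2 * 5, so Omega(10) = 2.
lambda(10) = (-1)^2 = 1.

1


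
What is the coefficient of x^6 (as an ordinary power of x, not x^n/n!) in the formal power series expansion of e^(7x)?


The exponential series is e^y = sum_{k>=0} y^k / k!. Substituting y = 7x gives
e^(7x) = sum_{k>=0} 7^k x^k / k!.
So the coefficient of x^n is a^n/n! with a = 7, n = 6:
7^6 / 6! = 117649/720 = 117649/720

117649/720


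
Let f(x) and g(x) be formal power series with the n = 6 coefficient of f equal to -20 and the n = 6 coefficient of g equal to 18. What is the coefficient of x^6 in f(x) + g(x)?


Addition of formal power series is termwise.
The coefficient of x^6 in f + g = -20 + 18
= -2

-2


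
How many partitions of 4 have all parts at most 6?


Using the generating function (1-x)^(-1)(1-x^2)^(-1)...(1-x^6)^(-1),
the coefficient of x^4 counts these restricted partitions.
Result = 5

5


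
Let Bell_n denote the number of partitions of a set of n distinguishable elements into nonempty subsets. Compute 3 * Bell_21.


Bell_21 can be computed from the Bell triangle or from Dobinski's identity Bell_n = (1/e) * sum_{k>=0} k^n / k!.
Computing Bell_21 = 474869816156751.
Then 3 * 474869816156751 = 1424609448470253.

1424609448470253


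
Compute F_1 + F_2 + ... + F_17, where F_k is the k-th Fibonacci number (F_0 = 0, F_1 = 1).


Use the identity sum_{k=0}^{N} F_k = F_{N+2} - 1 (which follows from F_{k+2} - F_{k+1} = F_k). Then
sum_{k=1}^{17} F_k = (F_{19} - 1) - (F_{2} - 1) = F_{19} - F_{2}.
Computing: F_{19} = 4181, F_{2} = 1, so
Sum = 4181 - 1 = 4180.

4180


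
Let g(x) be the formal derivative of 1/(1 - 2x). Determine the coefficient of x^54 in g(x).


Differentiate termwise: d/dx sum_{k>=0} 2^k x^k = sum_{k>=1} k 2^k x^(k-1) = sum_{j>=0} (j+1) 2^(j+1) x^j.
Equivalently, d/dx [1/(1 - 2x)] = 2/(1 - 2x)^2.
For j = 54: 55 * 2^55 = 55 * 36028797018963968 = 1981583836043018240.

1981583836043018240


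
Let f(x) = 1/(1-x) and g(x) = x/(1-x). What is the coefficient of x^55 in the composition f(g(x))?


First simplify the composition: f(g(x)) = 1/(1 - x/(1-x)) = (1-x)/((1-x) - x) = (1-x)/(1-2x).
Now extract the coefficient. Write (1-x)/(1-2x) = 1/(1-2x) - x/(1-2x).
The coefficient of x^n in 1/(1-2x) is 2^n, and in x/(1-2x) is 2^(n-1) (for n >= 1).
So the coefficient of x^55 is 2^55 - 2^54 = 36028797018963968 - 18014398509481984 = 18014398509481984.

18014398509481984


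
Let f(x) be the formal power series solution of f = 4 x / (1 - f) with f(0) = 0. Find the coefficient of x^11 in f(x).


Apply Lagrange inversion: f = 4 x * phi(f) with phi(t) = 1/(1 - t), so
[x^n] f = 4^n * (1/n) [t^(n-1)] phi(t)^n = 4^n * (1/n) [t^(n-1)] (1 - t)^(-n) = 4^n * (1/n) C(2n - 2, n - 1) = 4^n * C_{n-1}.
For n = 11: C_10 = C(20, 10) / 11 = 184756/11 = 16796.
With the 4^11 = 4194304 factor, the coefficient is 4194304 * 16796 = 70447529984.

70447529984


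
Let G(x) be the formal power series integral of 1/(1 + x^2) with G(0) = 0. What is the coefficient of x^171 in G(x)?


1/(1 + x^2) = sum_{j>=0} (-1)^j x^(2j). Integrating termwise with G(0) = 0:
G(x) = sum_{j>=0} (-1)^j x^(2j+1) / (2j+1) = arctan(x).
Only odd powers are nonzero. For x^171 write 171 = 2*85 + 1, giving
(-1)^85 / 171 = -1/171 = -1/171.

-1/171
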